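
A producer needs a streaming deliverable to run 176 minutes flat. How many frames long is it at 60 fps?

633600 frames

176 min = 10560 s.
Frames = 10560 × 60 = 633600.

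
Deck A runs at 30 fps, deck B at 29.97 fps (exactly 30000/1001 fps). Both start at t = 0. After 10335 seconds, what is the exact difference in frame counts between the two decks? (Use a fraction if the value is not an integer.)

A emits 30 × 10335 = 310050 frames; B emits 30000/1001 × 10335 = 23850000/77.
Difference = 23850/77 frames (≈ 309.7403); B is behind A.

23850/77 frames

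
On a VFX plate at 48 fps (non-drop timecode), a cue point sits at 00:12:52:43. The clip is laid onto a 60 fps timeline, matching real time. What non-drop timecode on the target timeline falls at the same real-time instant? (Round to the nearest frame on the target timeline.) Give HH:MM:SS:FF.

Source frame index: (0×3600 + 12×60 + 52) × 48 + 43 = 37099.
Real time: 37099 / (48) = 37099/48 s.
Target frame: (37099/48) × (60) = 185495/4 ≈ 46373.750 → 46374.
At 60 labels/s: frame 46374 → 00:12:52:54.

00:12:52:54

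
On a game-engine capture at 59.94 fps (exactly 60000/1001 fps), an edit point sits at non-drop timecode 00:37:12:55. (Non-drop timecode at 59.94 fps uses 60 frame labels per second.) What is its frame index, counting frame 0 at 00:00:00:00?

frame 133975

Total seconds to the label: (0 × 3600 + 37 × 60 + 12) = 2232.
Frame index = 2232 × 60 + 55 = 133975.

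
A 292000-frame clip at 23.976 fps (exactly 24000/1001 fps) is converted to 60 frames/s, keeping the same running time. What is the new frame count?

730730 frames

Target frames = source frames × (target rate / source rate) = 292000 × (60)/(24000/1001) = 292000 × 1001/400 = 730730.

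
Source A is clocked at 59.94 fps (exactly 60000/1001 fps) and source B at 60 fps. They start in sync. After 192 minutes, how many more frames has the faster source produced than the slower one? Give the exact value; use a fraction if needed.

192 min = 11520 s.
A emits 60000/1001 × 11520 = 691200000/1001 frames; B emits 60 × 11520 = 691200.
Difference = 691200/1001 frames (≈ 690.5095); B is ahead of A.

691200/1001 frames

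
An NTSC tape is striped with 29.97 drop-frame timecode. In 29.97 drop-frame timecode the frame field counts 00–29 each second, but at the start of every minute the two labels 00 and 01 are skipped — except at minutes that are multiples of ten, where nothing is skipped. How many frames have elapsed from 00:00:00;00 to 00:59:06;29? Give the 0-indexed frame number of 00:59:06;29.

Complete 10-minute blocks: 5, each 17982 frames → 89910.
Remaining 9 whole minutes in the current block: 1800 + 8 × 1798 = 16184 frames.
Within the current minute: 6 × 30 + 29 − 2 = 207 (labels ;00/;01 skipped at this minute). Total = 89910 + 16184 + 207 = 106301.

106301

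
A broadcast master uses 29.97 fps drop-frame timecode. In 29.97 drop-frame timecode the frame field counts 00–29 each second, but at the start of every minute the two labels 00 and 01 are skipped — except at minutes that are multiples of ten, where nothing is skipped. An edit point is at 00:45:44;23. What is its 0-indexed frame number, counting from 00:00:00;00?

82261

Complete 10-minute blocks: 4, each 17982 frames → 71928.
Remaining 5 whole minutes in the current block: 1800 + 4 × 1798 = 8992 frames.
Within the current minute: 44 × 30 + 23 − 2 = 1341 (labels ;00/;01 skipped at this minute). Total = 71928 + 8992 + 1341 = 82261.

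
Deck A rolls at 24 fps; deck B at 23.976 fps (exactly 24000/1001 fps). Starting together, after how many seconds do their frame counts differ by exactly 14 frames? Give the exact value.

The gap grows by |24000/1001 − 24| = 24/1001 frames per second.
Time for a 14-frame gap: 14 ÷ (24/1001) = 7007/12 s.

7007/12 seconds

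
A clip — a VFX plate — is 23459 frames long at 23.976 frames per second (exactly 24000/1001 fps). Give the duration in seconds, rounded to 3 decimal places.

Running time = 23459 × 1001/24000 = 23482459/24000 s ≈ 978.436 s.

978.436 seconds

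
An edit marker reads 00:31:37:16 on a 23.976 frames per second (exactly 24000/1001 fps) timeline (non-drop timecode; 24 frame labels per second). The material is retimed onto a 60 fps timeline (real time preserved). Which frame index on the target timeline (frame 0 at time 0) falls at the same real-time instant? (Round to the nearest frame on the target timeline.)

frame 113974

Source frame index: (0×3600 + 31×60 + 37) × 24 + 16 = 45544.
Real time: 45544 / (24000/1001) = 5698693/3000 s.
Target frame: (5698693/3000) × (60) = 5698693/50 ≈ 113973.860 → 113974.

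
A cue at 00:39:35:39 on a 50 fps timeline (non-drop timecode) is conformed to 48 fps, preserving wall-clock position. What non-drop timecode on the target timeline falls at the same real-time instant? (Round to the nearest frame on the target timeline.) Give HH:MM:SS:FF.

Source frame index: (0×3600 + 39×60 + 35) × 50 + 39 = 118789.
Real time: 118789 / (50) = 118789/50 s.
Target frame: (118789/50) × (48) = 2850936/25 ≈ 114037.440 → 114037.
At 48 labels/s: frame 114037 → 00:39:35:37.

00:39:35:37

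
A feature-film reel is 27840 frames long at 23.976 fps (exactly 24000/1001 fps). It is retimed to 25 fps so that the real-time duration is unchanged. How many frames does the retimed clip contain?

29029 frames

Target frames = source frames × (target rate / source rate) = 27840 × (25)/(24000/1001) = 27840 × 1001/960 = 29029.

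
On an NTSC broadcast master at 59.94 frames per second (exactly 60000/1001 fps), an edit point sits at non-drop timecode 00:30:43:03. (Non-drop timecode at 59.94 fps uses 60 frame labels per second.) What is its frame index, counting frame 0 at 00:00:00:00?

Total seconds to the label: (0 × 3600 + 30 × 60 + 43) = 1843.
Frame index = 1843 × 60 + 3 = 110583.

frame 110583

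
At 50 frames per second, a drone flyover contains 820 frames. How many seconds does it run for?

Running time = 820 / (50) = 16.4 s.

16.4 seconds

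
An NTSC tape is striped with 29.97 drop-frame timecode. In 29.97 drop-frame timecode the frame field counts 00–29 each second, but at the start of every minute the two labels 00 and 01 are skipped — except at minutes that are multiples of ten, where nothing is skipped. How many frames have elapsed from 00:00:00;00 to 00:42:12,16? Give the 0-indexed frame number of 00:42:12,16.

As if non-drop at 30 labels/s: (0 × 3600 + 42 × 60 + 12) × 30 + 16 = 75976.
Minute boundaries passed: 42; those not divisible by 10: 42 − 4 = 38; dropped labels = 2 × 38 = 76.
Actual frame index = 75976 − 76 = 75900.

75900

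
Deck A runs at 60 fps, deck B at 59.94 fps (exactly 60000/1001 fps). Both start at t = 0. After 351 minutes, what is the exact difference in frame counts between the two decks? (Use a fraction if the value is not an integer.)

351 min = 21060 s.
A emits 60 × 21060 = 1263600 frames; B emits 60000/1001 × 21060 = 97200000/77.
Difference = 97200/77 frames (≈ 1262.3377); B is behind A.

97200/77 frames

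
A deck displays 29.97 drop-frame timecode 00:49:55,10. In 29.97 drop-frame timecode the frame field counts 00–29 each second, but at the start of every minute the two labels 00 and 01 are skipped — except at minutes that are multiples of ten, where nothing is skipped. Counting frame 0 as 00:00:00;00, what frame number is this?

As if non-drop at 30 labels/s: (0 × 3600 + 49 × 60 + 55) × 30 + 10 = 89860.
Minute boundaries passed: 49; those not divisible by 10: 49 − 4 = 45; dropped labels = 2 × 45 = 90.
Actual frame index = 89860 − 90 = 89770.

89770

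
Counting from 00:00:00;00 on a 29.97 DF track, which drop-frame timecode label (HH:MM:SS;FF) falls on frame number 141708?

01:18:48;10

Ten DF minutes hold 17982 frames, so frame 141708 lies in block 7 (frames 125874–143855) with 15834 frames into that block.
The block's first minute is 1800 frames and the rest 1798 each; 15834 frames reaches minute 8, so 7 × 18 + 8 × 2 = 142 labels have been skipped so far.
Adding those back, label number 141708 + 142 = 141850 at 30 labels/s is 4728 s + 10 f = 1 h 18 min 48 s frame 10, i.e. 01:18:48;10.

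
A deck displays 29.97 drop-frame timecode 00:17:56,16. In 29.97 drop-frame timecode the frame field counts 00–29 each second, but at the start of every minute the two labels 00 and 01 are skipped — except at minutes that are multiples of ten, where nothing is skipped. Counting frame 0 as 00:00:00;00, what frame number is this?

As if non-drop at 30 labels/s: (0 × 3600 + 17 × 60 + 56) × 30 + 16 = 32296.
Minute boundaries passed: 17; those not divisible by 10: 17 − 1 = 16; dropped labels = 2 × 16 = 32.
Actual frame index = 32296 − 32 = 32264.

32264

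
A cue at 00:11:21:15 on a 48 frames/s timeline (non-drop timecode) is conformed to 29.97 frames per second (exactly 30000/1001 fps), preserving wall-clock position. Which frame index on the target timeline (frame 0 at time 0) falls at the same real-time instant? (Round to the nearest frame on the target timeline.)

frame 20419

Source frame index: (0×3600 + 11×60 + 21) × 48 + 15 = 32703.
Real time: 32703 / (48) = 10901/16 s.
Target frame: (10901/16) × (30000/1001) = 1858125/91 ≈ 20418.956 → 20419.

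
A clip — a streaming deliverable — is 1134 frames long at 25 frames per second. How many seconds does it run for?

Running time = 1134 / (25) = 45.36 s.

45.36 seconds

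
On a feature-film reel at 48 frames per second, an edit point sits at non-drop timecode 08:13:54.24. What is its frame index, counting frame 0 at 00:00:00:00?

frame 1422456

Total seconds to the label: (8 × 3600 + 13 × 60 + 54) = 29634.
Frame index = 29634 × 48 + 24 = 1422456.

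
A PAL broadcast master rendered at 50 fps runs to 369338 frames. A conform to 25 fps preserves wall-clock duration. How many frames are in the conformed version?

184669 frames

Target frames = source frames × (target rate / source rate) = 369338 × (25)/(50) = 369338 × 1/2 = 184669.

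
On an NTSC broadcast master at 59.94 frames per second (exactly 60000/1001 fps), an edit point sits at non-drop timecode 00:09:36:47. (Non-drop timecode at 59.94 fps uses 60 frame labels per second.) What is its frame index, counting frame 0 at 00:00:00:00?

34607

Total seconds to the label: (0 × 3600 + 9 × 60 + 36) = 576.
Frame index = 576 × 60 + 47 = 34607.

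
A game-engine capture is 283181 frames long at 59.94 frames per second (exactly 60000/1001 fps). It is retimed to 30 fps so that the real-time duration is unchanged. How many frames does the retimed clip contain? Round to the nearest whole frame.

141732 frames

Frames at target rate = 283181 × (30) / (60000/1001) = 283464181/2000 ≈ 141732.090.
Nearest whole frame: 141732.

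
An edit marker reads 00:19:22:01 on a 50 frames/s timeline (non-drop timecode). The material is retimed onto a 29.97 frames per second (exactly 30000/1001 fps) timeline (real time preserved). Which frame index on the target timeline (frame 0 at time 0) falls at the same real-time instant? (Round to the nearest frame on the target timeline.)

frame 34826

Source frame index: (0×3600 + 19×60 + 22) × 50 + 1 = 58101.
Real time: 58101 / (50) = 58101/50 s.
Target frame: (58101/50) × (30000/1001) = 34860600/1001 ≈ 34825.774 → 34826.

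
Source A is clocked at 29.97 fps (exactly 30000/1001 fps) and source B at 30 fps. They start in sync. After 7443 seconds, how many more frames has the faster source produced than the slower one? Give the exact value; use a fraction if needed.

A emits 30000/1001 × 7443 = 223290000/1001 frames; B emits 30 × 7443 = 223290.
Difference = 223290/1001 frames (≈ 223.0669); B is ahead of A.

223290/1001 frames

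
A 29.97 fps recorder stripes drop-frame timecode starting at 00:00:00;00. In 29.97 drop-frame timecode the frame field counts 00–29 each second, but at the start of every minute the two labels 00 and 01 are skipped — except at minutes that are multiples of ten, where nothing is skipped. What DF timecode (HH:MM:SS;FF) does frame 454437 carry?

04:12:43;01

Each 10-minute DF block holds 10 × 60 × 30 − 9 × 2 = 17982 frames. 454437 ÷ 17982 → 25 full blocks, remainder 4887.
Within the partial block the first minute is 1800 frames and each further minute 1798, so 2 further minute boundaries passed. Total skipped labels = 18 × 25 + 2 × 2 = 454.
Non-drop label index = 454437 + 454 = 454891; at 30 labels/s that is 04:12:43:01, i.e. DF 04:12:43;01.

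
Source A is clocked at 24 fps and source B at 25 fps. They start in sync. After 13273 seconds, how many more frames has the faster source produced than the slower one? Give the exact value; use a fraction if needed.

A emits 24 × 13273 = 318552 frames; B emits 25 × 13273 = 331825.
Difference = 13273 frames; B is ahead of A.

13273 frames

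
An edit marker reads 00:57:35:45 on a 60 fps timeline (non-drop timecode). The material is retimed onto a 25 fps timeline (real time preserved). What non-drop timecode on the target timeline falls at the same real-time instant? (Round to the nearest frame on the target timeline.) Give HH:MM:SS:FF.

00:57:35:19

Source frame index: (0×3600 + 57×60 + 35) × 60 + 45 = 207345.
Real time: 207345 / (60) = 13823/4 s.
Target frame: (13823/4) × (25) = 345575/4 ≈ 86393.750 → 86394.
At 25 labels/s: frame 86394 → 00:57:35:19.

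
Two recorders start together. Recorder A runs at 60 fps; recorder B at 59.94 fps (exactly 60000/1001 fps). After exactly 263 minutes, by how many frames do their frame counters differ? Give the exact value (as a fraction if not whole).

946800/1001 frames

263 min = 15780 s.
A emits 60 × 15780 = 946800 frames; B emits 60000/1001 × 15780 = 946800000/1001.
Difference = 946800/1001 frames (≈ 945.8541); B is behind A.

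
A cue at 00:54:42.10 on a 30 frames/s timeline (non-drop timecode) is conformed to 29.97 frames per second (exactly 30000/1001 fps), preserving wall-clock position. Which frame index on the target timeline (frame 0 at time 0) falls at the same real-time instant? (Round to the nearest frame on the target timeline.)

frame 98372

Source frame index: (0×3600 + 54×60 + 42) × 30 + 10 = 98470.
Real time: 98470 / (30) = 9847/3 s.
Target frame: (9847/3) × (30000/1001) = 98470000/1001 ≈ 98371.628 → 98372.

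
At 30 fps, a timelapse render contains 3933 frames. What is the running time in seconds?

131.1 seconds

Running time = 3933 / (30) = 131.1 s.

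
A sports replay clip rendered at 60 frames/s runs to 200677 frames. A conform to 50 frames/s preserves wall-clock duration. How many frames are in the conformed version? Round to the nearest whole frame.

167231 frames

Frames at target rate = 200677 × (50) / (60) = 1003385/6 ≈ 167230.833.
Nearest whole frame: 167231.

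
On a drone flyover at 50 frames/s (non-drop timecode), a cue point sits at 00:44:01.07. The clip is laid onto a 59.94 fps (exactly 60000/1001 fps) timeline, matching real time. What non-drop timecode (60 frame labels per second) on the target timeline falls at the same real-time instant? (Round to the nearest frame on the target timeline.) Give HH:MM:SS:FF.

Source frame index: (0×3600 + 44×60 + 1) × 50 + 7 = 132057.
Real time: 132057 / (50) = 132057/50 s.
Target frame: (132057/50) × (60000/1001) = 158468400/1001 ≈ 158310.090 → 158310.
At 60 labels/s: frame 158310 → 00:43:58:30.

00:43:58:30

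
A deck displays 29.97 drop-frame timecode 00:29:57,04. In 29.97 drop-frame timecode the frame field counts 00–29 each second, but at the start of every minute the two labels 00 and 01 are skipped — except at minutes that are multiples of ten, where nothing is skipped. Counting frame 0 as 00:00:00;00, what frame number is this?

53860

As if non-drop at 30 labels/s: (0 × 3600 + 29 × 60 + 57) × 30 + 4 = 53914.
Minute boundaries passed: 29; those not divisible by 10: 29 − 2 = 27; dropped labels = 2 × 27 = 54.
Actual frame index = 53914 − 54 = 53860.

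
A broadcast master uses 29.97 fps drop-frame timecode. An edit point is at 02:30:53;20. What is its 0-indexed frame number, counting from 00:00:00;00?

271340

As if non-drop at 30 labels/s: (2 × 3600 + 30 × 60 + 53) × 30 + 20 = 271610.
Minute boundaries passed: 150; those not divisible by 10: 150 − 15 = 135; dropped labels = 2 × 135 = 270.
Actual frame index = 271610 − 270 = 271340.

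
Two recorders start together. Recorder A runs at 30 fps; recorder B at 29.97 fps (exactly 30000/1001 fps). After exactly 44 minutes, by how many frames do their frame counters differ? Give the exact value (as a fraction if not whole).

44 min = 2640 s.
A emits 30 × 2640 = 79200 frames; B emits 30000/1001 × 2640 = 7200000/91.
Difference = 7200/91 frames (≈ 79.1209); B is behind A.

7200/91 frames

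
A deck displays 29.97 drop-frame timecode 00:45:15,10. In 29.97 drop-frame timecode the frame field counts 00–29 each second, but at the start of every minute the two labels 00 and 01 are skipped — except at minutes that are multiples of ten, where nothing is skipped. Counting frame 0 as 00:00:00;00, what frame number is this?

As if non-drop at 30 labels/s: (0 × 3600 + 45 × 60 + 15) × 30 + 10 = 81460.
Minute boundaries passed: 45; those not divisible by 10: 45 − 4 = 41; dropped labels = 2 × 41 = 82.
Actual frame index = 81460 − 82 = 81378.

81378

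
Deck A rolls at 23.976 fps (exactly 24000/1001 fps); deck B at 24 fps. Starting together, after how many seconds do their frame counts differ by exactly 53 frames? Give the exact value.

53053/24 seconds

The gap grows by |24 − 24000/1001| = 24/1001 frames per second.
Time for a 53-frame gap: 53 ÷ (24/1001) = 53053/24 s.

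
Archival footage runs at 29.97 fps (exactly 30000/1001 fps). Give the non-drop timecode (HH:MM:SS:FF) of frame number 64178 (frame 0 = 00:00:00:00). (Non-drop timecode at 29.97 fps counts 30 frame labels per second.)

00:35:39:08

64178 ÷ 30 = 2139 full seconds, remainder 8 frames.
2139 s = 0 h 35 min 39 s.
Timecode: 00:35:39:08.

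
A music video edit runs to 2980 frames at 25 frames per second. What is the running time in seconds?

Running time = 2980 / (25) = 119.2 s.

119.2 seconds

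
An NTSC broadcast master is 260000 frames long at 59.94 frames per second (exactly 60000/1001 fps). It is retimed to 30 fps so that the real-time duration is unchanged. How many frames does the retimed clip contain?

130130 frames

Target frames = source frames × (target rate / source rate) = 260000 × (30)/(60000/1001) = 260000 × 1001/2000 = 130130.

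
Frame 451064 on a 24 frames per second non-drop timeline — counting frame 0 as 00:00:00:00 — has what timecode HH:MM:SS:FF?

451064 ÷ 24 = 18794 full seconds, remainder 8 frames.
18794 s = 5 h 13 min 14 s.
Timecode: 05:13:14:08.

05:13:14:08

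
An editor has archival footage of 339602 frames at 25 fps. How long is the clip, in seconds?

Running time = 339602 / (25) = 13584.08 s.

13584.08 seconds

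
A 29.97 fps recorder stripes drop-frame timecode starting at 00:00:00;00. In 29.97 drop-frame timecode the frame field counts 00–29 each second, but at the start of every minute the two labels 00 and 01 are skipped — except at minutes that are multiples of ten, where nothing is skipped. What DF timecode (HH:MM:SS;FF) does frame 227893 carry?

02:06:44;01

Ten DF minutes hold 17982 frames, so frame 227893 lies in block 12 (frames 215784–233765) with 12109 frames into that block.
The block's first minute is 1800 frames and the rest 1798 each; 12109 frames reaches minute 6, so 12 × 18 + 6 × 2 = 228 labels have been skipped so far.
Adding those back, label number 227893 + 228 = 228121 at 30 labels/s is 7604 s + 1 f = 2 h 6 min 44 s frame 1, i.e. 02:06:44;01.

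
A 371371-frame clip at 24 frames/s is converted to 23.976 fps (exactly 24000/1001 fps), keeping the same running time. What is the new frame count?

Target frames = source frames × (target rate / source rate) = 371371 × (24000/1001)/(24) = 371371 × 1000/1001 = 371000.

371000 frames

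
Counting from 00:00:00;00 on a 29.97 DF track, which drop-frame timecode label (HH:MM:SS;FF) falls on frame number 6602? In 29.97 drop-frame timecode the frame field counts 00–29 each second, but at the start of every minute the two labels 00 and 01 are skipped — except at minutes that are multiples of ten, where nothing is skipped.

00:03:40;08

Each 10-minute DF block holds 10 × 60 × 30 − 9 × 2 = 17982 frames. 6602 ÷ 17982 → 0 full blocks, remainder 6602.
Within the partial block the first minute is 1800 frames and each further minute 1798, so 3 further minute boundaries passed. Total skipped labels = 18 × 0 + 2 × 3 = 6.
Non-drop label index = 6602 + 6 = 6608; at 30 labels/s that is 00:03:40:08, i.e. DF 00:03:40;08.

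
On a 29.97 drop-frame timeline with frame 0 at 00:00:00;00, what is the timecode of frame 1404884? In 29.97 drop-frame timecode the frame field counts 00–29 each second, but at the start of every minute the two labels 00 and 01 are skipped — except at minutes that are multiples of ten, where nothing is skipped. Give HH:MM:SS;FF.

13:01:16;10

Ten DF minutes hold 17982 frames, so frame 1404884 lies in block 78 (frames 1402596–1420577) with 2288 frames into that block.
The block's first minute is 1800 frames and the rest 1798 each; 2288 frames reaches minute 1, so 78 × 18 + 1 × 2 = 1406 labels have been skipped so far.
Adding those back, label number 1404884 + 1406 = 1406290 at 30 labels/s is 46876 s + 10 f = 13 h 1 min 16 s frame 10, i.e. 13:01:16;10.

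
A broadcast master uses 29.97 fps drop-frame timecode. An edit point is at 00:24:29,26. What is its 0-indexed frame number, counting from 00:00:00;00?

Complete 10-minute blocks: 2, each 17982 frames → 35964.
Remaining 4 whole minutes in the current block: 1800 + 3 × 1798 = 7194 frames.
Within the current minute: 29 × 30 + 26 − 2 = 894 (labels ;00/;01 skipped at this minute). Total = 35964 + 7194 + 894 = 44052.

44052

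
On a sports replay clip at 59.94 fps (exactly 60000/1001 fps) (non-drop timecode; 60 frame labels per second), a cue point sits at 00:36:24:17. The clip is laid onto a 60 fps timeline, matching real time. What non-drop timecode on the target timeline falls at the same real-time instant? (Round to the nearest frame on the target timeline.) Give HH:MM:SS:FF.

Source frame index: (0×3600 + 36×60 + 24) × 60 + 17 = 131057.
Real time: 131057 / (60000/1001) = 131188057/60000 s.
Target frame: (131188057/60000) × (60) = 131188057/1000 ≈ 131188.057 → 131188.
At 60 labels/s: frame 131188 → 00:36:26:28.

00:36:26:28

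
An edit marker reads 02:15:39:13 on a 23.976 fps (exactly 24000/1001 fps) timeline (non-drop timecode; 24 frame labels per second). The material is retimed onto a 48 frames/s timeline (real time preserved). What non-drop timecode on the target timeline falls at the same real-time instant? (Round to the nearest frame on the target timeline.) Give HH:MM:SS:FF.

Source frame index: (2×3600 + 15×60 + 39) × 24 + 13 = 195349.
Real time: 195349 / (24000/1001) = 195544349/24000 s.
Target frame: (195544349/24000) × (48) = 195544349/500 ≈ 391088.698 → 391089.
At 48 labels/s: frame 391089 → 02:15:47:33.

02:15:47:33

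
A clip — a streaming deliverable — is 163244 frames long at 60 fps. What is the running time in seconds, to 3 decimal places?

2720.733 seconds

Running time = 163244 × 1/60 = 40811/15 s ≈ 2720.733 s.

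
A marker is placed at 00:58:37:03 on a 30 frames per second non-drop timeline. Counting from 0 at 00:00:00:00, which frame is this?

105513

Total seconds to the label: (0 × 3600 + 58 × 60 + 37) = 3517.
Frame index = 3517 × 30 + 3 = 105513.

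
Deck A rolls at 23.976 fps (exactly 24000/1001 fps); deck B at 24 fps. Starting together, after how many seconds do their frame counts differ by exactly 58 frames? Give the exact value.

29029/12 seconds

The gap grows by |24 − 24000/1001| = 24/1001 frames per second.
Time for a 58-frame gap: 58 ÷ (24/1001) = 29029/12 s.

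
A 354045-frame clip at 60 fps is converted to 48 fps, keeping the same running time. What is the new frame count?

Target frames = source frames × (target rate / source rate) = 354045 × (48)/(60) = 354045 × 4/5 = 283236.

283236 frames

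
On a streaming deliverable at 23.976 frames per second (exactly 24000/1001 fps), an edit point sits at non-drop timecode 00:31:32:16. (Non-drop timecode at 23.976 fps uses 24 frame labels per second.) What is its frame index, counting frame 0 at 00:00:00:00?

Total seconds to the label: (0 × 3600 + 31 × 60 + 32) = 1892.
Frame index = 1892 × 24 + 16 = 45424.

45424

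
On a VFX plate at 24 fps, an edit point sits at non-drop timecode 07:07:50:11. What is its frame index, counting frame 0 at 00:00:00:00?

Total seconds to the label: (7 × 3600 + 7 × 60 + 50) = 25670.
Frame index = 25670 × 24 + 11 = 616091.

616091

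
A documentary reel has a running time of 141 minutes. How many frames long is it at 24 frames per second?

203040 frames

141 min = 8460 s.
Frames = 8460 × 24 = 203040.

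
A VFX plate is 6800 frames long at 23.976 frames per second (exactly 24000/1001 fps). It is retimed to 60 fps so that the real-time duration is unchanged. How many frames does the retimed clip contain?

Target frames = source frames × (target rate / source rate) = 6800 × (60)/(24000/1001) = 6800 × 1001/400 = 17017.

17017 frames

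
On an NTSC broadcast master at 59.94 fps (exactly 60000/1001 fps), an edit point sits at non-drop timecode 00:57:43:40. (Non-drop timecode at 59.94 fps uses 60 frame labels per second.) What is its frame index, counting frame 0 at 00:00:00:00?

frame 207820

Total seconds to the label: (0 × 3600 + 57 × 60 + 43) = 3463.
Frame index = 3463 × 60 + 40 = 207820.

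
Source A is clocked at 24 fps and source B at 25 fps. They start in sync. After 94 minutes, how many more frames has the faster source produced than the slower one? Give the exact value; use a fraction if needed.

94 min = 5640 s.
A emits 24 × 5640 = 135360 frames; B emits 25 × 5640 = 141000.
Difference = 5640 frames; B is ahead of A.

5640 frames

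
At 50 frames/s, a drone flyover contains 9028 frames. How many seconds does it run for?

180.56 seconds

Running time = 9028 / (50) = 180.56 s.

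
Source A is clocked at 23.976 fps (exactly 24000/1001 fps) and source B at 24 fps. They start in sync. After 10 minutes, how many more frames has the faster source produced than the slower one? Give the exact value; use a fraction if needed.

14400/1001 frames

10 min = 600 s.
A emits 24000/1001 × 600 = 14400000/1001 frames; B emits 24 × 600 = 14400.
Difference = 14400/1001 frames (≈ 14.3856); B is ahead of A.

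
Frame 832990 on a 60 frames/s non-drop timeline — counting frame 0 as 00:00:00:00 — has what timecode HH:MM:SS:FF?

03:51:23:10

832990 ÷ 60 = 13883 full seconds, remainder 10 frames.
13883 s = 3 h 51 min 23 s.
Timecode: 03:51:23:10.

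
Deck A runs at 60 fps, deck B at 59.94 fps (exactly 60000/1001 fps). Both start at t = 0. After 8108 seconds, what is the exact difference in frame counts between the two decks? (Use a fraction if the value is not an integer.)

A emits 60 × 8108 = 486480 frames; B emits 60000/1001 × 8108 = 486480000/1001.
Difference = 486480/1001 frames (≈ 485.9940); B is behind A.

486480/1001 frames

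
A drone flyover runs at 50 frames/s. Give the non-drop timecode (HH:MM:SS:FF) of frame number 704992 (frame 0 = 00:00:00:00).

03:54:59:42

704992 ÷ 50 = 14099 full seconds, remainder 42 frames.
14099 s = 3 h 54 min 59 s.
Timecode: 03:54:59:42.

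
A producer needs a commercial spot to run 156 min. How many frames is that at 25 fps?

234000 frames

156 min = 9360 s.
Frames = 9360 × 25 = 234000.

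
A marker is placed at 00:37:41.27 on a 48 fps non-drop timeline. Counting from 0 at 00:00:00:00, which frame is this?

Total seconds to the label: (0 × 3600 + 37 × 60 + 41) = 2261.
Frame index = 2261 × 48 + 27 = 108555.

108555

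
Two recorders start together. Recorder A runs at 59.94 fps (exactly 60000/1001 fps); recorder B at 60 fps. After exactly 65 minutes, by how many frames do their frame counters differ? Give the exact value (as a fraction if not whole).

65 min = 3900 s.
A emits 60000/1001 × 3900 = 18000000/77 frames; B emits 60 × 3900 = 234000.
Difference = 18000/77 frames (≈ 233.7662); B is ahead of A.

18000/77 frames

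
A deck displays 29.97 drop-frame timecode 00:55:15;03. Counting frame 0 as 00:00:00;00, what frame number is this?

Complete 10-minute blocks: 5, each 17982 frames → 89910.
Remaining 5 whole minutes in the current block: 1800 + 4 × 1798 = 8992 frames.
Within the current minute: 15 × 30 + 3 − 2 = 451 (labels ;00/;01 skipped at this minute). Total = 89910 + 8992 + 451 = 99353.

99353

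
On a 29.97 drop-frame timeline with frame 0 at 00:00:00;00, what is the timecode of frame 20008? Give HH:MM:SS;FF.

Each 10-minute DF block holds 10 × 60 × 30 − 9 × 2 = 17982 frames. 20008 ÷ 17982 → 1 full block, remainder 2026.
Within the partial block the first minute is 1800 frames and each further minute 1798, so 1 further minute boundary passed. Total skipped labels = 18 × 1 + 2 × 1 = 20.
Non-drop label index = 20008 + 20 = 20028; at 30 labels/s that is 00:11:07:18, i.e. DF 00:11:07;18.

00:11:07;18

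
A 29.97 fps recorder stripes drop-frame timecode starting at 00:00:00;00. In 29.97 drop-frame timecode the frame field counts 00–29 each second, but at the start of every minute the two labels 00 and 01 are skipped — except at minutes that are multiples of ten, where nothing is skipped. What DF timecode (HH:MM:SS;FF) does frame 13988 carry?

Ten DF minutes hold 17982 frames, so frame 13988 lies in block 0 (frames 0–17981) with 13988 frames into that block.
The block's first minute is 1800 frames and the rest 1798 each; 13988 frames reaches minute 7, so 0 × 18 + 7 × 2 = 14 labels have been skipped so far.
Adding those back, label number 13988 + 14 = 14002 at 30 labels/s is 466 s + 22 f = 0 h 7 min 46 s frame 22, i.e. 00:07:46;22.

00:07:46;22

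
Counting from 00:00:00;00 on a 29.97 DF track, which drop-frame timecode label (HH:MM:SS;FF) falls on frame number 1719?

Each 10-minute DF block holds 10 × 60 × 30 − 9 × 2 = 17982 frames. 1719 ÷ 17982 → 0 full blocks, remainder 1719.
Within the partial block the first minute is 1800 frames and each further minute 1798, so 0 further minute boundaries passed. Total skipped labels = 18 × 0 + 2 × 0 = 0.
Non-drop label index = 1719 + 0 = 1719; at 30 labels/s that is 00:00:57:09, i.e. DF 00:00:57;09.

00:00:57;09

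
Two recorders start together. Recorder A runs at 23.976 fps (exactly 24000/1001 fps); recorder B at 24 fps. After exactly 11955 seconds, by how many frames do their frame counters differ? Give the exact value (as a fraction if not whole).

A emits 24000/1001 × 11955 = 286920000/1001 frames; B emits 24 × 11955 = 286920.
Difference = 286920/1001 frames (≈ 286.6334); B is ahead of A.

286920/1001 frames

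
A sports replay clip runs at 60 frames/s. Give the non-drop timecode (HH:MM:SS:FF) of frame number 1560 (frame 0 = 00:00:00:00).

1560 ÷ 60 = 26 full seconds, remainder 0 frames.
26 s = 0 h 0 min 26 s.
Timecode: 00:00:26:00.

00:00:26:00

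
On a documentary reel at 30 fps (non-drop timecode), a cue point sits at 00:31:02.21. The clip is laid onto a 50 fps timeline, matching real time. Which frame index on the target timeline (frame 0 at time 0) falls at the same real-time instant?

Source frame index: (0×3600 + 31×60 + 2) × 30 + 21 = 55881.
Real time: 55881 / (30) = 18627/10 s.
Target frame: (18627/10) × (50) = 93135.

frame 93135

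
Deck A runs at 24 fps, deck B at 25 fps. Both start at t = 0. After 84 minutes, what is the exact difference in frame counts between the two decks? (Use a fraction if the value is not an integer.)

84 min = 5040 s.
A emits 24 × 5040 = 120960 frames; B emits 25 × 5040 = 126000.
Difference = 5040 frames; B is ahead of A.

5040 frames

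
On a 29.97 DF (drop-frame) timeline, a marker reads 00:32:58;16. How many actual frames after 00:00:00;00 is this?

As if non-drop at 30 labels/s: (0 × 3600 + 32 × 60 + 58) × 30 + 16 = 59356.
Minute boundaries passed: 32; those not divisible by 10: 32 − 3 = 29; dropped labels = 2 × 29 = 58.
Actual frame index = 59356 − 58 = 59298.

59298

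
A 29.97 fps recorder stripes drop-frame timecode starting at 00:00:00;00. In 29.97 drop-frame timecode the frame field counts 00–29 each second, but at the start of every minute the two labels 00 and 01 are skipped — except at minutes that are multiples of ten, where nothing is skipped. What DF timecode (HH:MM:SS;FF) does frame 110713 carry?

01:01:34;03

Each 10-minute DF block holds 10 × 60 × 30 − 9 × 2 = 17982 frames. 110713 ÷ 17982 → 6 full blocks, remainder 2821.
Within the partial block the first minute is 1800 frames and each further minute 1798, so 1 further minute boundary passed. Total skipped labels = 18 × 6 + 2 × 1 = 110.
Non-drop label index = 110713 + 110 = 110823; at 30 labels/s that is 01:01:34:03, i.e. DF 01:01:34;03.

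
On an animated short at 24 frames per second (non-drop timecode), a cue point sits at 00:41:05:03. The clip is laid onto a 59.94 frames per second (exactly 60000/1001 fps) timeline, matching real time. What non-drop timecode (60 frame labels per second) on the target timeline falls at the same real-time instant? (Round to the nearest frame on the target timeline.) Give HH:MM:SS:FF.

Source frame index: (0×3600 + 41×60 + 5) × 24 + 3 = 59163.
Real time: 59163 / (24) = 19721/8 s.
Target frame: (19721/8) × (60000/1001) = 11377500/77 ≈ 147759.740 → 147760.
At 60 labels/s: frame 147760 → 00:41:02:40.

00:41:02:40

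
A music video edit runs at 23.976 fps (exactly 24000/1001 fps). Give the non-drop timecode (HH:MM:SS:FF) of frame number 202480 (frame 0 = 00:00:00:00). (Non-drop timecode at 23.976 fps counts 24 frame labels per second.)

02:20:36:16

202480 ÷ 24 = 8436 full seconds, remainder 16 frames.
8436 s = 2 h 20 min 36 s.
Timecode: 02:20:36:16.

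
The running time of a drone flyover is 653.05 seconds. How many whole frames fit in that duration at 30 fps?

Frames = 653.05 × 30 = 39183/2 ≈ 19591.5000.
Complete frames: 19591.

19591 frames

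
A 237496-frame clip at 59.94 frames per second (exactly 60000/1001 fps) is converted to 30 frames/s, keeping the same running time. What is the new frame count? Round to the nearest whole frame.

118867 frames

Frames at target rate = 237496 × (30) / (60000/1001) = 29716687/250 ≈ 118866.748.
Nearest whole frame: 118867.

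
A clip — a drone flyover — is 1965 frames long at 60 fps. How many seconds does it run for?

32.75 seconds

Running time = 1965 / (60) = 32.75 s.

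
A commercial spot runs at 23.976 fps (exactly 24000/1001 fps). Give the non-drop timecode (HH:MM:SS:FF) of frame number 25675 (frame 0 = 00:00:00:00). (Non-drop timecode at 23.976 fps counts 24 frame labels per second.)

25675 ÷ 24 = 1069 full seconds, remainder 19 frames.
1069 s = 0 h 17 min 49 s.
Timecode: 00:17:49:19.

00:17:49:19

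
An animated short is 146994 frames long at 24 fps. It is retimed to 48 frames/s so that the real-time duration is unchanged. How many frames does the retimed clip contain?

293988 frames

Target frames = source frames × (target rate / source rate) = 146994 × (48)/(24) = 146994 × 2 = 293988.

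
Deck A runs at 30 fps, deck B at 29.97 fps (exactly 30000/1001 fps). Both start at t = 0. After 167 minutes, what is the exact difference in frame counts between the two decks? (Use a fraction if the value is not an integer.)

167 min = 10020 s.
A emits 30 × 10020 = 300600 frames; B emits 30000/1001 × 10020 = 300600000/1001.
Difference = 300600/1001 frames (≈ 300.2997); B is behind A.

300600/1001 frames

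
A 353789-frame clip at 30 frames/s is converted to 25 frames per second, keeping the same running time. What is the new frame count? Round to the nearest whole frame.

294824 frames

Frames at target rate = 353789 × (25) / (30) = 1768945/6 ≈ 294824.167.
Nearest whole frame: 294824.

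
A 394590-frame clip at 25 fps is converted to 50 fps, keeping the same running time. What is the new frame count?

789180 frames

Target frames = source frames × (target rate / source rate) = 394590 × (50)/(25) = 394590 × 2 = 789180.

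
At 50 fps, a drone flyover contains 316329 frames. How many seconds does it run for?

6326.58 seconds

Running time = 316329 / (50) = 6326.58 s.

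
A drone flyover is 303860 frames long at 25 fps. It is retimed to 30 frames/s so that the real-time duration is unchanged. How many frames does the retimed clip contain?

Frames at target rate = 303860 × (30) / (25) = 364632.

364632 frames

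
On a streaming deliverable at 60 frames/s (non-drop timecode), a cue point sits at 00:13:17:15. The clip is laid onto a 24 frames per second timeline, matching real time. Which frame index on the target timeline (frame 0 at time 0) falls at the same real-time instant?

frame 19134

Source frame index: (0×3600 + 13×60 + 17) × 60 + 15 = 47835.
Real time: 47835 / (60) = 3189/4 s.
Target frame: (3189/4) × (24) = 19134.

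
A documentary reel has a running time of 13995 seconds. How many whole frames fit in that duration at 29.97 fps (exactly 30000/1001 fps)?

419430 frames

Frames = 13995 × 30000/1001 = 419850000/1001 ≈ 419430.5694.
Complete frames: 419430.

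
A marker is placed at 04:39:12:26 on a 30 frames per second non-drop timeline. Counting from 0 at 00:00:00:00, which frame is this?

frame 502586

Total seconds to the label: (4 × 3600 + 39 × 60 + 12) = 16752.
Frame index = 16752 × 30 + 26 = 502586.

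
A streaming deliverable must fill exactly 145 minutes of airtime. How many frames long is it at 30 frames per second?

145 min = 8700 s.
Frames = 8700 × 30 = 261000.

261000 frames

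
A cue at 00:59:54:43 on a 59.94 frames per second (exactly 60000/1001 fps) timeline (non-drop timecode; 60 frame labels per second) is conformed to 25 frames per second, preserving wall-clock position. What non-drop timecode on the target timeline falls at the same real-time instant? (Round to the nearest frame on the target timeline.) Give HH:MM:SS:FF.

Source frame index: (0×3600 + 59×60 + 54) × 60 + 43 = 215683.
Real time: 215683 / (60000/1001) = 215898683/60000 s.
Target frame: (215898683/60000) × (25) = 215898683/2400 ≈ 89957.785 → 89958.
At 25 labels/s: frame 89958 → 00:59:58:08.

00:59:58:08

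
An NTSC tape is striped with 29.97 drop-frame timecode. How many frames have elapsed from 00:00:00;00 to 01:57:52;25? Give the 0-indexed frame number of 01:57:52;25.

As if non-drop at 30 labels/s: (1 × 3600 + 57 × 60 + 52) × 30 + 25 = 212185.
Minute boundaries passed: 117; those not divisible by 10: 117 − 11 = 106; dropped labels = 2 × 106 = 212.
Actual frame index = 212185 − 212 = 211973.

211973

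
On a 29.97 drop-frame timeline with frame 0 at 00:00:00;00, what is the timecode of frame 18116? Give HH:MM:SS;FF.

Ten DF minutes hold 17982 frames, so frame 18116 lies in block 1 (frames 17982–35963) with 134 frames into that block.
The block's first minute is 1800 frames and the rest 1798 each; 134 frames reaches minute 0, so 1 × 18 + 0 × 2 = 18 labels have been skipped so far.
Adding those back, label number 18116 + 18 = 18134 at 30 labels/s is 604 s + 14 f = 0 h 10 min 4 s frame 14, i.e. 00:10:04;14.

00:10:04;14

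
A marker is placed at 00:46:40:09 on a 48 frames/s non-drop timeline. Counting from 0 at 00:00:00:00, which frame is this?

Total seconds to the label: (0 × 3600 + 46 × 60 + 40) = 2800.
Frame index = 2800 × 48 + 9 = 134409.

frame 134409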